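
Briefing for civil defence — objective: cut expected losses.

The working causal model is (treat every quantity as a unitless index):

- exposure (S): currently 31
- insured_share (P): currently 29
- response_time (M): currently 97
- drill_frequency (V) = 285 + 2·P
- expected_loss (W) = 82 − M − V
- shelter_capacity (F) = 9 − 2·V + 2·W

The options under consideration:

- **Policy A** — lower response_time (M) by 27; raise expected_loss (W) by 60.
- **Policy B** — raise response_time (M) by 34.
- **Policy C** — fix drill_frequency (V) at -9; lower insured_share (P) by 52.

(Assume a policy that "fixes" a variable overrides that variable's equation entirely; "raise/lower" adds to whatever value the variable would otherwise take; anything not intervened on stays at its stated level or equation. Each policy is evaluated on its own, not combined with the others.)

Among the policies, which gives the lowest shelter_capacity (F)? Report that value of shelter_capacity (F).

Policy A (M − 27, W + 60):
  P = 29
  M = 97 − 27 = 70
  V = 285 + 2·29 = 343
  W = 82 − 70 − 343 (+60 from intervention) = -271
  F = 9 − 2·343 + 2·(-271) = -1219
Policy B (M + 34):
  P = 29
  M = 97 + 34 = 131
  V = 285 + 2·29 = 343
  W = 82 − 131 − 343 = -392
  F = 9 − 2·343 + 2·(-392) = -1461
Policy C (V := -9, P − 52):
  P = 29 − 52 = -23
  M = 97
  V = -9
  W = 82 − 97 − (-9) = -6
  F = 9 − 2·(-9) + 2·(-6) = 15
Comparing — Policy A: F=-1219, Policy B: F=-1461, Policy C: F=15. Lowest is -1461 (Policy B).

-1461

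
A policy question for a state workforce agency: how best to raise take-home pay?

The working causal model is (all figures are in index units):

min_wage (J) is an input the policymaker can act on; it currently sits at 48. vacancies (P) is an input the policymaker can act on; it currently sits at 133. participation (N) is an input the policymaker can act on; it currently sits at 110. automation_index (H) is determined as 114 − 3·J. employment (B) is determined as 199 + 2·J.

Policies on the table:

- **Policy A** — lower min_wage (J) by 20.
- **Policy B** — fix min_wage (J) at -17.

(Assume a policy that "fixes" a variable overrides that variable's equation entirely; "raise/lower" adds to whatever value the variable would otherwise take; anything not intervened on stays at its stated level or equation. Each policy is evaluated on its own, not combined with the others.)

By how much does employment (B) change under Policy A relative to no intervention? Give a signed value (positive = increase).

Baseline:
  J = 48
  B = 199 + 2·48 = 295
Policy A (J − 20):
  J = 48 − 20 = 28
  B = 199 + 2·28 = 255
Change in B: 255 − 295 = -40

-40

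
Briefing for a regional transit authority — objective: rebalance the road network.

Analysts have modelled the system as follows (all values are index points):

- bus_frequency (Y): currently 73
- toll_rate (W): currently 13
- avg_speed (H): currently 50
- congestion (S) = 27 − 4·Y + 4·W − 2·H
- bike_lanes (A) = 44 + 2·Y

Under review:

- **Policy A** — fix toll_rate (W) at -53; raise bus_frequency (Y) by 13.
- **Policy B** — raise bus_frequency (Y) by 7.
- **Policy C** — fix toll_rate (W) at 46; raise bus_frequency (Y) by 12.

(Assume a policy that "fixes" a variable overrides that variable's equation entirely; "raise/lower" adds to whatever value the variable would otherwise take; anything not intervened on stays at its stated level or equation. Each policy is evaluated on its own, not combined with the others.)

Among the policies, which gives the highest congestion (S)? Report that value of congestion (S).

-229

Policy A (W := -53, Y + 13):
  Y = 73 + 13 = 86
  W = -53
  H = 50
  S = 27 − 4·86 + 4·(-53) − 2·50 = -629
Policy B (Y + 7):
  Y = 73 + 7 = 80
  W = 13
  H = 50
  S = 27 − 4·80 + 4·13 − 2·50 = -341
Policy C (W := 46, Y + 12):
  Y = 73 + 12 = 85
  W = 46
  H = 50
  S = 27 − 4·85 + 4·46 − 2·50 = -229
Comparing — Policy A: S=-629, Policy B: S=-341, Policy C: S=-229. Highest is -229 (Policy C).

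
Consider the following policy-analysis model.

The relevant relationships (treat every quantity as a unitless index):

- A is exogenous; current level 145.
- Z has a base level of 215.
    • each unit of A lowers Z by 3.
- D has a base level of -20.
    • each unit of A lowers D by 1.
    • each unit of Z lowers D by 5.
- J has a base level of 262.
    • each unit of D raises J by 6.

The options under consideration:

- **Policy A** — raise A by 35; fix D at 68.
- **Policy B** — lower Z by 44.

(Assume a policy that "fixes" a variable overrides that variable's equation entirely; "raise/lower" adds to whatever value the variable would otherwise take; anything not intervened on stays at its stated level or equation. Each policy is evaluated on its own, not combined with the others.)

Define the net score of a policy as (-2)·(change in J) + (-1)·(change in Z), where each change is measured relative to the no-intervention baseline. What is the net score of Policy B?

-2596

Baseline:
  A = 145
  Z = 215 − 3·145 = -220
  D = -20 − 145 − 5·(-220) = 935
  J = 262 + 6·935 = 5872
Policy B (Z − 44):
  A = 145
  Z = 215 − 3·145 (−44 from intervention) = -264
  D = -20 − 145 − 5·(-264) = 1155
  J = 262 + 6·1155 = 7192
ΔJ = 7192 − 5872 = 1320; ΔZ = -264 − (-220) = -44
Score = (-2)·1320 + (-1)·(-44) = -2596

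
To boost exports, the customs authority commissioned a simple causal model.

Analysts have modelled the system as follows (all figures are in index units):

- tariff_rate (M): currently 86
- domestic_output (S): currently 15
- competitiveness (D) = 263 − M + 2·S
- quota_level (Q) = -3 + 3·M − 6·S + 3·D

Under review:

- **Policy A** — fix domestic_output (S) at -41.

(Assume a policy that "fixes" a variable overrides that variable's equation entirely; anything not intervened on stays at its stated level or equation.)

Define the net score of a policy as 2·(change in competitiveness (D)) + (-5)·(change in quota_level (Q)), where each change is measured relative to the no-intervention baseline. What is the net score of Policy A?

-224

Baseline:
  M = 86
  S = 15
  D = 263 − 86 + 2·15 = 207
  Q = -3 + 3·86 − 6·15 + 3·207 = 786
Policy A (S := -41):
  M = 86
  S = -41
  D = 263 − 86 + 2·(-41) = 95
  Q = -3 + 3·86 − 6·(-41) + 3·95 = 786
ΔD = 95 − 207 = -112; ΔQ = 786 − 786 = 0
Score = 2·(-112) + (-5)·0 = -224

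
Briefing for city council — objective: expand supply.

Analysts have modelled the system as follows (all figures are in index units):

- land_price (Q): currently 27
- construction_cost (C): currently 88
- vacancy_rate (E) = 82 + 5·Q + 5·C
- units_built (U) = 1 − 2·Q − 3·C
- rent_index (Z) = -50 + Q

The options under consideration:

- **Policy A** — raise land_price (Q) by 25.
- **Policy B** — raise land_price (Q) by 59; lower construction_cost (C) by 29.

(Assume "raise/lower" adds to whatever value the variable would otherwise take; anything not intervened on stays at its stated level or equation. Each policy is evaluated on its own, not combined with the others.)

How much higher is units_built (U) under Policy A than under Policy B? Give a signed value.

-19

Policy A (Q + 25):
  Q = 27 + 25 = 52
  C = 88
  U = 1 − 2·52 − 3·88 = -367
Policy B (Q + 59, C − 29):
  Q = 27 + 59 = 86
  C = 88 − 29 = 59
  U = 1 − 2·86 − 3·59 = -348
U: -367 − (-348) = -19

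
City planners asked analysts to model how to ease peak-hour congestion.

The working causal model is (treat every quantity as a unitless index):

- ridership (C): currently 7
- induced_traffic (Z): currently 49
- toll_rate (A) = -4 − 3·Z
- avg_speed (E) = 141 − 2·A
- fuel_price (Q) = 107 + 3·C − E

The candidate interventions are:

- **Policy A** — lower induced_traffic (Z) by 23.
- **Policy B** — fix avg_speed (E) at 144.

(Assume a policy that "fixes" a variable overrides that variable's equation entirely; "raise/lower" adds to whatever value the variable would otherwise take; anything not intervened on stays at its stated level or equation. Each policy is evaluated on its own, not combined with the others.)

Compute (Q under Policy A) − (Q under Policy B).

-161

Policy A (Z − 23):
  C = 7
  Z = 49 − 23 = 26
  A = -4 − 3·26 = -82
  E = 141 − 2·(-82) = 305
  Q = 107 + 3·7 − 305 = -177
Policy B (E := 144):
  C = 7
  Z = 49
  A = -4 − 3·49 = -151
  E = 144
  Q = 107 + 3·7 − 144 = -16
Q: -177 − (-16) = -161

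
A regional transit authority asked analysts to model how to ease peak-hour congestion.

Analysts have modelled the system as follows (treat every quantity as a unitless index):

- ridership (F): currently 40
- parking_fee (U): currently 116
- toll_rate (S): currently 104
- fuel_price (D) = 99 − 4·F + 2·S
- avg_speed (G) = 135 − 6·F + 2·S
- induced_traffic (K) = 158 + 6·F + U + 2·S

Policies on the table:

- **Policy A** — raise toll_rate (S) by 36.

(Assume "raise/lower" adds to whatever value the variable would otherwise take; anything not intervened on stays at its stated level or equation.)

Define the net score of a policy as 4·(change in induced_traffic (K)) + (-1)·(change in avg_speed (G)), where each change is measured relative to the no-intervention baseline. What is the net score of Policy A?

Baseline:
  F = 40
  U = 116
  S = 104
  G = 135 − 6·40 + 2·104 = 103
  K = 158 + 6·40 + 116 + 2·104 = 722
Policy A (S + 36):
  F = 40
  U = 116
  S = 104 + 36 = 140
  G = 135 − 6·40 + 2·140 = 175
  K = 158 + 6·40 + 116 + 2·140 = 794
ΔK = 794 − 722 = 72; ΔG = 175 − 103 = 72
Score = 4·72 + (-1)·72 = 216

216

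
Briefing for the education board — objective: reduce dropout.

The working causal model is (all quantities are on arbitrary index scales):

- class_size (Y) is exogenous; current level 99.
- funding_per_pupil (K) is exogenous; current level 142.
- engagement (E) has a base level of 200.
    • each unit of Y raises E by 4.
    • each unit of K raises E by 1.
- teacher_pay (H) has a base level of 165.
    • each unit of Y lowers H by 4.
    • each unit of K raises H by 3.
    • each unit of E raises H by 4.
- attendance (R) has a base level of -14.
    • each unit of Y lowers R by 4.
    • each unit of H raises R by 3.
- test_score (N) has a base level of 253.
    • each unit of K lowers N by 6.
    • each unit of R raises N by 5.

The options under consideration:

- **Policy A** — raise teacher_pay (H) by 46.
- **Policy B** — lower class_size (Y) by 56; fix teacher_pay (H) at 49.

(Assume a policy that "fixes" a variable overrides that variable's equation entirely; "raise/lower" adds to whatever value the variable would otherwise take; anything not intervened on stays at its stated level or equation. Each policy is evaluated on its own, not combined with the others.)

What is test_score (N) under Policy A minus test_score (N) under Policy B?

46040

Policy A (H + 46):
  Y = 99
  K = 142
  E = 200 + 4·99 + 142 = 738
  H = 165 − 4·99 + 3·142 + 4·738 (+46 from intervention) = 3193
  R = -14 − 4·99 + 3·3193 = 9169
  N = 253 − 6·142 + 5·9169 = 45246
Policy B (Y − 56, H := 49):
  Y = 99 − 56 = 43
  K = 142
  E = 200 + 4·43 + 142 = 514
  H = 49
  R = -14 − 4·43 + 3·49 = -39
  N = 253 − 6·142 + 5·(-39) = -794
N: 45246 − (-794) = 46040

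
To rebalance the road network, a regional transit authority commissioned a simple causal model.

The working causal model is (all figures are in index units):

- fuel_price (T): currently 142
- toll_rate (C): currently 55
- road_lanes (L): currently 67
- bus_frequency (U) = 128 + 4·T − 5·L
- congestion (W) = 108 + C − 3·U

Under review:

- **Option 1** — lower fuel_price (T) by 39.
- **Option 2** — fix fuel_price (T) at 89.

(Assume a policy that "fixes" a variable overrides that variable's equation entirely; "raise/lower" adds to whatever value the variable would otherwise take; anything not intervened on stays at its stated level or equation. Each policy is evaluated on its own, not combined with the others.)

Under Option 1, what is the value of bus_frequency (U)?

Option 1 (T − 39):
  T = 142 − 39 = 103
  L = 67
  U = 128 + 4·103 − 5·67 = 205

205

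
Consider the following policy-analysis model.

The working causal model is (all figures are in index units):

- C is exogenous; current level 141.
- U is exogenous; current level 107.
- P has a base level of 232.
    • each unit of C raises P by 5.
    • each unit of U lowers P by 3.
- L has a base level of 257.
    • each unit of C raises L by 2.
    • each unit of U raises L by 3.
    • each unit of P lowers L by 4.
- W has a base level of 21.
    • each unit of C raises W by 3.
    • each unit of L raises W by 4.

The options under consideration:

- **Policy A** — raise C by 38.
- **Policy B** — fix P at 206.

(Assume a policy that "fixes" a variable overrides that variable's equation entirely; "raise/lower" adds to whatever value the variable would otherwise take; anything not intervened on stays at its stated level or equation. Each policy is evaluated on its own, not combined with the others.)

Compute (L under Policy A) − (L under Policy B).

-2324

Policy A (C + 38):
  C = 141 + 38 = 179
  U = 107
  P = 232 + 5·179 − 3·107 = 806
  L = 257 + 2·179 + 3·107 − 4·806 = -2288
Policy B (P := 206):
  C = 141
  U = 107
  P = 206
  L = 257 + 2·141 + 3·107 − 4·206 = 36
L: -2288 − 36 = -2324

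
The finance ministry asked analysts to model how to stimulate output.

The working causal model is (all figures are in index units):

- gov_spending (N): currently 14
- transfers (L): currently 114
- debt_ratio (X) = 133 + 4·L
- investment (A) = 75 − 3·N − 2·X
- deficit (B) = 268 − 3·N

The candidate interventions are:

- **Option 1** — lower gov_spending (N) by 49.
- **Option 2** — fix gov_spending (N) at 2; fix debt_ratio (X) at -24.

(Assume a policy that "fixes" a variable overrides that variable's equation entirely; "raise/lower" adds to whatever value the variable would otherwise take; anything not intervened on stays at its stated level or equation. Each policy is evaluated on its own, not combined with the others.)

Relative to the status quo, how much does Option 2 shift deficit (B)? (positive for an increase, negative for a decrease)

Baseline:
  N = 14
  B = 268 − 3·14 = 226
Option 2 (N := 2, X := -24):
  N = 2
  B = 268 − 3·2 = 262
Change in B: 262 − 226 = 36

36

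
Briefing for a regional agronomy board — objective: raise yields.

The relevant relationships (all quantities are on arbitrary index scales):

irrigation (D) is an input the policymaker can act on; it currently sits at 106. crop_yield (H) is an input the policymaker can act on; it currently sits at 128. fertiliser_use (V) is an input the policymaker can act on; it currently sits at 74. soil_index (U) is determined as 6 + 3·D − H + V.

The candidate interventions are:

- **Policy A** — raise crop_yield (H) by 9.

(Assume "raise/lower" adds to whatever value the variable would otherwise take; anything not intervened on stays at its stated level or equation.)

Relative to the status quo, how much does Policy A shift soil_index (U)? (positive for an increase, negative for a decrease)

Baseline:
  D = 106
  H = 128
  V = 74
  U = 6 + 3·106 − 128 + 74 = 270
Policy A (H + 9):
  D = 106
  H = 128 + 9 = 137
  V = 74
  U = 6 + 3·106 − 137 + 74 = 261
Change in U: 261 − 270 = -9

-9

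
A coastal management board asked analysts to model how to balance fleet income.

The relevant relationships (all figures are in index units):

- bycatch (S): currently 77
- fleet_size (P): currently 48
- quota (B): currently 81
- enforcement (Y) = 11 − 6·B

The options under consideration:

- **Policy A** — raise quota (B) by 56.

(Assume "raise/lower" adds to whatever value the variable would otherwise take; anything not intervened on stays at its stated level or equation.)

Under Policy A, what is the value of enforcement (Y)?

Policy A (B + 56):
  B = 81 + 56 = 137
  Y = 11 − 6·137 = -811

-811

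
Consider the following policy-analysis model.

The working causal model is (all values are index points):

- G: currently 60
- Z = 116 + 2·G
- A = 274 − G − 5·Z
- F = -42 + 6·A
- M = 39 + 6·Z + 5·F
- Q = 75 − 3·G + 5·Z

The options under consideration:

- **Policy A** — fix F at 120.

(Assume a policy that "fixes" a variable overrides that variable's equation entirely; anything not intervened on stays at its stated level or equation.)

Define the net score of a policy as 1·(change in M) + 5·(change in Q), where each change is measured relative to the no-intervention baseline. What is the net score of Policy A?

Baseline:
  G = 60
  Z = 116 + 2·60 = 236
  A = 274 − 60 − 5·236 = -966
  F = -42 + 6·(-966) = -5838
  M = 39 + 6·236 + 5·(-5838) = -27735
  Q = 75 − 3·60 + 5·236 = 1075
Policy A (F := 120):
  G = 60
  Z = 116 + 2·60 = 236
  A = 274 − 60 − 5·236 = -966
  F = 120
  M = 39 + 6·236 + 5·120 = 2055
  Q = 75 − 3·60 + 5·236 = 1075
ΔM = 2055 − (-27735) = 29790; ΔQ = 1075 − 1075 = 0
Score = 1·29790 + 5·0 = 29790

29790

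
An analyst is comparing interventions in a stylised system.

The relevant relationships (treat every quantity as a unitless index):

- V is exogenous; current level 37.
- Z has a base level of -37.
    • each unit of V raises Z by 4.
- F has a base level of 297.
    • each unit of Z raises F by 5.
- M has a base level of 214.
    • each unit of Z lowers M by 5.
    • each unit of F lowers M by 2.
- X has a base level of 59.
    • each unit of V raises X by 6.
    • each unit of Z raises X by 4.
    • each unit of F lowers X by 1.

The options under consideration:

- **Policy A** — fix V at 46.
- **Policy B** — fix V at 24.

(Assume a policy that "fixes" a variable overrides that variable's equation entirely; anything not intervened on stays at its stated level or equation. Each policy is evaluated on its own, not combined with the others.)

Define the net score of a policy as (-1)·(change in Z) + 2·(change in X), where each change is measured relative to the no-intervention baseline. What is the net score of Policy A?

0

Baseline:
  V = 37
  Z = -37 + 4·37 = 111
  F = 297 + 5·111 = 852
  X = 59 + 6·37 + 4·111 − 852 = -127
Policy A (V := 46):
  V = 46
  Z = -37 + 4·46 = 147
  F = 297 + 5·147 = 1032
  X = 59 + 6·46 + 4·147 − 1032 = -109
ΔZ = 147 − 111 = 36; ΔX = -109 − (-127) = 18
Score = (-1)·36 + 2·18 = 0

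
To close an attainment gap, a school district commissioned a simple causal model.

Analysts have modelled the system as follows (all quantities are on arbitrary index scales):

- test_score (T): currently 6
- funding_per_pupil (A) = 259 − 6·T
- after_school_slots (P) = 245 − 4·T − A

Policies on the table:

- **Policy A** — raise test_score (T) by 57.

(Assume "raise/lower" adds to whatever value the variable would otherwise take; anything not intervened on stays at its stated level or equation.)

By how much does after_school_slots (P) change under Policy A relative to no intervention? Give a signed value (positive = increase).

Baseline:
  T = 6
  A = 259 − 6·6 = 223
  P = 245 − 4·6 − 223 = -2
Policy A (T + 57):
  T = 6 + 57 = 63
  A = 259 − 6·63 = -119
  P = 245 − 4·63 − (-119) = 112
Change in P: 112 − (-2) = 114

114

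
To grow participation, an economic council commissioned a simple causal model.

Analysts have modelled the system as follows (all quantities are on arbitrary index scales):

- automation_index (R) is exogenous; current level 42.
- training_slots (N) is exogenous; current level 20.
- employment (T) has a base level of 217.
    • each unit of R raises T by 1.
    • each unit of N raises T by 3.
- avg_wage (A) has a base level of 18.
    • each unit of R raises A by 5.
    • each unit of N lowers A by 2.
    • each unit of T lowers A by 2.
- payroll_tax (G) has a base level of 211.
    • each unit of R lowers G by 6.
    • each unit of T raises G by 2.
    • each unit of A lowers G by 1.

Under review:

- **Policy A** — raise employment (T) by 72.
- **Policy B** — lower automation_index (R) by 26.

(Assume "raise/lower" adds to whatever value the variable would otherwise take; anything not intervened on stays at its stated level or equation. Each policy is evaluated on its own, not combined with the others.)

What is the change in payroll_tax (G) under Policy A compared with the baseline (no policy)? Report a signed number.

Baseline:
  R = 42
  N = 20
  T = 217 + 42 + 3·20 = 319
  A = 18 + 5·42 − 2·20 − 2·319 = -450
  G = 211 − 6·42 + 2·319 − (-450) = 1047
Policy A (T + 72):
  R = 42
  N = 20
  T = 217 + 42 + 3·20 (+72 from intervention) = 391
  A = 18 + 5·42 − 2·20 − 2·391 = -594
  G = 211 − 6·42 + 2·391 − (-594) = 1335
Change in G: 1335 − 1047 = 288

288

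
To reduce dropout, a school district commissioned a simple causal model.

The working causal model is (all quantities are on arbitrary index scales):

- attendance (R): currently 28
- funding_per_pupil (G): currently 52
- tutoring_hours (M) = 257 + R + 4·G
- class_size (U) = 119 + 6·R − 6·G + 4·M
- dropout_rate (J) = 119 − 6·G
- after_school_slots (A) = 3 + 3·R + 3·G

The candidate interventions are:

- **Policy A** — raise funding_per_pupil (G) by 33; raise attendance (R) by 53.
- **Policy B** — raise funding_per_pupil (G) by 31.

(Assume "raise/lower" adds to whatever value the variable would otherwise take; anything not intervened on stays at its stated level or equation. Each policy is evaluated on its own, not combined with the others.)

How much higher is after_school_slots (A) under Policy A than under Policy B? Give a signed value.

Policy A (G + 33, R + 53):
  R = 28 + 53 = 81
  G = 52 + 33 = 85
  A = 3 + 3·81 + 3·85 = 501
Policy B (G + 31):
  R = 28
  G = 52 + 31 = 83
  A = 3 + 3·28 + 3·83 = 336
A: 501 − 336 = 165

165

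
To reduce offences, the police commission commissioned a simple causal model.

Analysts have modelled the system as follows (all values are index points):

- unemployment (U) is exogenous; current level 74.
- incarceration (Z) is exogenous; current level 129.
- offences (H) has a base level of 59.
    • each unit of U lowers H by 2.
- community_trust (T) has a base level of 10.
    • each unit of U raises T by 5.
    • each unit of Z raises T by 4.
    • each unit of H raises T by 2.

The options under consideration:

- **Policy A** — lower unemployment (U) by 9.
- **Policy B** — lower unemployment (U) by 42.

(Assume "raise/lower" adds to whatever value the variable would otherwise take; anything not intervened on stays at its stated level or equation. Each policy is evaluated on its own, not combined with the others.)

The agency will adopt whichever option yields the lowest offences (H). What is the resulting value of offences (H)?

-71

Policy A (U − 9):
  U = 74 − 9 = 65
  H = 59 − 2·65 = -71
Policy B (U − 42):
  U = 74 − 42 = 32
  H = 59 − 2·32 = -5
Comparing — Policy A: H=-71, Policy B: H=-5. Lowest is -71 (Policy A).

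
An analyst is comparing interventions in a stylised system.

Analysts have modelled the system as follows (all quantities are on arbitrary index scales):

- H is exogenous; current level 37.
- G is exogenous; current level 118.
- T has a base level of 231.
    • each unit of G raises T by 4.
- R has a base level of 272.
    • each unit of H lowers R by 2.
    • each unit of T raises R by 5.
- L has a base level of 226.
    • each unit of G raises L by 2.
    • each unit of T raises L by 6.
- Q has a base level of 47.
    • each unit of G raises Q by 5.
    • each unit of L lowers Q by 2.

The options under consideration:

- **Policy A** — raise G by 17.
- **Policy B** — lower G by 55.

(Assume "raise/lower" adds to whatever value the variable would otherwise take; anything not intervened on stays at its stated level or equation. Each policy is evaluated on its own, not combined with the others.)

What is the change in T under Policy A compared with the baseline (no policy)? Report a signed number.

Baseline:
  G = 118
  T = 231 + 4·118 = 703
Policy A (G + 17):
  G = 118 + 17 = 135
  T = 231 + 4·135 = 771
Change in T: 771 − 703 = 68

68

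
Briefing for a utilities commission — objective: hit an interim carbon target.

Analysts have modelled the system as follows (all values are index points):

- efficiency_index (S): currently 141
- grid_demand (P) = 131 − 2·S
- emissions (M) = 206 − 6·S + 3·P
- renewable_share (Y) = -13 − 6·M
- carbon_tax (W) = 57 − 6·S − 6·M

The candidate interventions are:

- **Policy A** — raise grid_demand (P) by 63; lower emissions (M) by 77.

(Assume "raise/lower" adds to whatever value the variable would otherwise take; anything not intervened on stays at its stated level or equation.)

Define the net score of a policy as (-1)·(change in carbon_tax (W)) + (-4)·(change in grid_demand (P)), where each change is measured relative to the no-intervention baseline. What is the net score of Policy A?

420

Baseline:
  S = 141
  P = 131 − 2·141 = -151
  M = 206 − 6·141 + 3·(-151) = -1093
  W = 57 − 6·141 − 6·(-1093) = 5769
Policy A (P + 63, M − 77):
  S = 141
  P = 131 − 2·141 (+63 from intervention) = -88
  M = 206 − 6·141 + 3·(-88) (−77 from intervention) = -981
  W = 57 − 6·141 − 6·(-981) = 5097
ΔW = 5097 − 5769 = -672; ΔP = -88 − (-151) = 63
Score = (-1)·(-672) + (-4)·63 = 420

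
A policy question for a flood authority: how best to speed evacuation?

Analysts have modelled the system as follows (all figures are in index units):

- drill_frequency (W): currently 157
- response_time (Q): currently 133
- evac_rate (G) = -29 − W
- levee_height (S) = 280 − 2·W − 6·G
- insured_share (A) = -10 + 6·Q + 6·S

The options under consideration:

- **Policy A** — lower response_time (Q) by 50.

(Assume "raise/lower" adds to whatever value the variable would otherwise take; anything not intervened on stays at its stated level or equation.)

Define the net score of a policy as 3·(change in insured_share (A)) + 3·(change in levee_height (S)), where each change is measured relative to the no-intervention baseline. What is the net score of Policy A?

-900

Baseline:
  W = 157
  Q = 133
  G = -29 − 157 = -186
  S = 280 − 2·157 − 6·(-186) = 1082
  A = -10 + 6·133 + 6·1082 = 7280
Policy A (Q − 50):
  W = 157
  Q = 133 − 50 = 83
  G = -29 − 157 = -186
  S = 280 − 2·157 − 6·(-186) = 1082
  A = -10 + 6·83 + 6·1082 = 6980
ΔA = 6980 − 7280 = -300; ΔS = 1082 − 1082 = 0
Score = 3·(-300) + 3·0 = -900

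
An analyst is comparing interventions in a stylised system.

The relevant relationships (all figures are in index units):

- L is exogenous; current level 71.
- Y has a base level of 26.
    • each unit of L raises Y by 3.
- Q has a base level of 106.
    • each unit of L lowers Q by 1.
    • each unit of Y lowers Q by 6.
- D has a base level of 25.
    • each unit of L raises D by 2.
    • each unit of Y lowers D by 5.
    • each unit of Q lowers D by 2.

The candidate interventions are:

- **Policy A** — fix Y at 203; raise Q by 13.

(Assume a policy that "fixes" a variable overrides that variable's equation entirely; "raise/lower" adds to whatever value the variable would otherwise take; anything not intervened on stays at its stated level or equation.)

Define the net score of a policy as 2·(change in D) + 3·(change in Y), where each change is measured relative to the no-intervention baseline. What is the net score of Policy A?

Baseline:
  L = 71
  Y = 26 + 3·71 = 239
  Q = 106 − 71 − 6·239 = -1399
  D = 25 + 2·71 − 5·239 − 2·(-1399) = 1770
Policy A (Y := 203, Q + 13):
  L = 71
  Y = 203
  Q = 106 − 71 − 6·203 (+13 from intervention) = -1170
  D = 25 + 2·71 − 5·203 − 2·(-1170) = 1492
ΔD = 1492 − 1770 = -278; ΔY = 203 − 239 = -36
Score = 2·(-278) + 3·(-36) = -664

-664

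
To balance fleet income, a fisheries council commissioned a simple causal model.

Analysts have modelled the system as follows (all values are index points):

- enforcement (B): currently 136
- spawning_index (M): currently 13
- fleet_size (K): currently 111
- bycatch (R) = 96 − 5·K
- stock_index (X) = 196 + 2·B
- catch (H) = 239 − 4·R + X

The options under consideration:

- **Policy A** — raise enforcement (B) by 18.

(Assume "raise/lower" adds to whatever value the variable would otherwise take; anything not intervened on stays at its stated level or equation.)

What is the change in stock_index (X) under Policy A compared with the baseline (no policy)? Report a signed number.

36

Baseline:
  B = 136
  X = 196 + 2·136 = 468
Policy A (B + 18):
  B = 136 + 18 = 154
  X = 196 + 2·154 = 504
Change in X: 504 − 468 = 36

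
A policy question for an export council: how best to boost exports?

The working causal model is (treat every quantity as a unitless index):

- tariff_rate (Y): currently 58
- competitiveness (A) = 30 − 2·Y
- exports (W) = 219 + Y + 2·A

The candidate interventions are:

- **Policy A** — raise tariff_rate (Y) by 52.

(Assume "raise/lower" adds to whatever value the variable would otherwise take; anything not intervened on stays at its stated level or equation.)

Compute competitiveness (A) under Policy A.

Policy A (Y + 52):
  Y = 58 + 52 = 110
  A = 30 − 2·110 = -190

-190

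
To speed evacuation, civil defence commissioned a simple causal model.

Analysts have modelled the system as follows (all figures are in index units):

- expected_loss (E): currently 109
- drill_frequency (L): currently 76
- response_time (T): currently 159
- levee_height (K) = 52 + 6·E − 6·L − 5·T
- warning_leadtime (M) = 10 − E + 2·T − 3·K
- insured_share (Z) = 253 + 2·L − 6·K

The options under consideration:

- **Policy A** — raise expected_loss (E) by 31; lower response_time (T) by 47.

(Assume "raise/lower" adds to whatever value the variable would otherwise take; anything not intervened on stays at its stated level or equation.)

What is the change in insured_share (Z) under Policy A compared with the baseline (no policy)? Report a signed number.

Baseline:
  E = 109
  L = 76
  T = 159
  K = 52 + 6·109 − 6·76 − 5·159 = -545
  Z = 253 + 2·76 − 6·(-545) = 3675
Policy A (E + 31, T − 47):
  E = 109 + 31 = 140
  L = 76
  T = 159 − 47 = 112
  K = 52 + 6·140 − 6·76 − 5·112 = -124
  Z = 253 + 2·76 − 6·(-124) = 1149
Change in Z: 1149 − 3675 = -2526

-2526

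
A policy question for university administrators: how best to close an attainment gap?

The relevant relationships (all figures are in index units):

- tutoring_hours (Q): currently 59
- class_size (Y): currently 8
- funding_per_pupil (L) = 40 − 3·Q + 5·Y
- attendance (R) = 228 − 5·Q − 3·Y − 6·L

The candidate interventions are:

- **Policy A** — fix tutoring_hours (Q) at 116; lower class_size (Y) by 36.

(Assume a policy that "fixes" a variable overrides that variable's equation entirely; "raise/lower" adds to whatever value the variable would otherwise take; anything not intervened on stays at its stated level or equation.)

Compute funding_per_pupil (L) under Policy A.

-448

Policy A (Q := 116, Y − 36):
  Q = 116
  Y = 8 − 36 = -28
  L = 40 − 3·116 + 5·(-28) = -448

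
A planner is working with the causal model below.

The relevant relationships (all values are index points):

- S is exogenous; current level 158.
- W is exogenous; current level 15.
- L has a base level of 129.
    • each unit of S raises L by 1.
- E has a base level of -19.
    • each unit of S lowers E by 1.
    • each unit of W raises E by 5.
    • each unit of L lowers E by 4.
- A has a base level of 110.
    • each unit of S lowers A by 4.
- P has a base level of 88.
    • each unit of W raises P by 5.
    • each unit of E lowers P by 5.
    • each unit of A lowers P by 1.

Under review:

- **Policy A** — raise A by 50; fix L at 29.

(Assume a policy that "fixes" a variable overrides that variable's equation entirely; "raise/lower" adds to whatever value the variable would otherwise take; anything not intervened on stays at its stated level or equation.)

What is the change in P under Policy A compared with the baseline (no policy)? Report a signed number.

-5210

Baseline:
  S = 158
  W = 15
  L = 129 + 158 = 287
  E = -19 − 158 + 5·15 − 4·287 = -1250
  A = 110 − 4·158 = -522
  P = 88 + 5·15 − 5·(-1250) − (-522) = 6935
Policy A (A + 50, L := 29):
  S = 158
  W = 15
  L = 29
  E = -19 − 158 + 5·15 − 4·29 = -218
  A = 110 − 4·158 (+50 from intervention) = -472
  P = 88 + 5·15 − 5·(-218) − (-472) = 1725
Change in P: 1725 − 6935 = -5210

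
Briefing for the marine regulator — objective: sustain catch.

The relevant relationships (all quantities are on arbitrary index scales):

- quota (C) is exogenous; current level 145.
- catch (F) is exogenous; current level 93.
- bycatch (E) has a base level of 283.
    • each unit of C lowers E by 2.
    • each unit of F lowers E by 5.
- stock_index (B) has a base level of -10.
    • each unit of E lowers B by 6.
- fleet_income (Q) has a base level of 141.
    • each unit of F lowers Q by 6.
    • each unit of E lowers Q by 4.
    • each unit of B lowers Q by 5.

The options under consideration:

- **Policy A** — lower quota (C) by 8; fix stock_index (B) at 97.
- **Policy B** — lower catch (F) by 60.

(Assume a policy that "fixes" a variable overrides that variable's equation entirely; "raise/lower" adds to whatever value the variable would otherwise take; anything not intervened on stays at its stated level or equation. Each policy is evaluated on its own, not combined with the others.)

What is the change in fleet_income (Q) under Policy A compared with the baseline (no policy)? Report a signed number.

13561

Baseline:
  C = 145
  F = 93
  E = 283 − 2·145 − 5·93 = -472
  B = -10 − 6·(-472) = 2822
  Q = 141 − 6·93 − 4·(-472) − 5·2822 = -12639
Policy A (C − 8, B := 97):
  C = 145 − 8 = 137
  F = 93
  E = 283 − 2·137 − 5·93 = -456
  B = 97
  Q = 141 − 6·93 − 4·(-456) − 5·97 = 922
Change in Q: 922 − (-12639) = 13561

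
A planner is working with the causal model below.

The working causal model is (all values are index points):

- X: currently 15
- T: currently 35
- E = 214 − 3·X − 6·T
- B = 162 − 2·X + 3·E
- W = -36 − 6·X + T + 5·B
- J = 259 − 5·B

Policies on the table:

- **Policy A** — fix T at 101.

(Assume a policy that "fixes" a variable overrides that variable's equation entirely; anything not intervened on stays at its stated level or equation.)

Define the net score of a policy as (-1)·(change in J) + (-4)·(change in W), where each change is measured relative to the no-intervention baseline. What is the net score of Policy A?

Baseline:
  X = 15
  T = 35
  E = 214 − 3·15 − 6·35 = -41
  B = 162 − 2·15 + 3·(-41) = 9
  W = -36 − 6·15 + 35 + 5·9 = -46
  J = 259 − 5·9 = 214
Policy A (T := 101):
  X = 15
  T = 101
  E = 214 − 3·15 − 6·101 = -437
  B = 162 − 2·15 + 3·(-437) = -1179
  W = -36 − 6·15 + 101 + 5·(-1179) = -5920
  J = 259 − 5·(-1179) = 6154
ΔJ = 6154 − 214 = 5940; ΔW = -5920 − (-46) = -5874
Score = (-1)·5940 + (-4)·(-5874) = 17556

17556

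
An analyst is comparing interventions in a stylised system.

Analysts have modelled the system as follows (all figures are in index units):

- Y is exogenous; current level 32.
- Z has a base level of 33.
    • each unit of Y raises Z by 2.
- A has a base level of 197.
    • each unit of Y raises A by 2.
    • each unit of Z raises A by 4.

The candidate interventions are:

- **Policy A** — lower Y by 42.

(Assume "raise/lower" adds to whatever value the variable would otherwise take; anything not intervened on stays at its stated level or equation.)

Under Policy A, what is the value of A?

Policy A (Y − 42):
  Y = 32 − 42 = -10
  Z = 33 + 2·(-10) = 13
  A = 197 + 2·(-10) + 4·13 = 229

229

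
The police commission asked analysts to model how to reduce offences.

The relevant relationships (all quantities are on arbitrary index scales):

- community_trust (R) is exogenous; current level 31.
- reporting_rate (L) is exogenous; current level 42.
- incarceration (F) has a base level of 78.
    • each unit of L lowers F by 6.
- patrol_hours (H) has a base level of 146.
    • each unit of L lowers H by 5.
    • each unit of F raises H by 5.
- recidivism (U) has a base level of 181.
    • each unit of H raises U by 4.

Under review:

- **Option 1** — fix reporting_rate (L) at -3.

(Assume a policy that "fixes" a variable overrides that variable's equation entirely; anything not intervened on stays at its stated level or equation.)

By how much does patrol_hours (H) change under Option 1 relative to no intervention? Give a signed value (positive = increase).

1575

Baseline:
  L = 42
  F = 78 − 6·42 = -174
  H = 146 − 5·42 + 5·(-174) = -934
Option 1 (L := -3):
  L = -3
  F = 78 − 6·(-3) = 96
  H = 146 − 5·(-3) + 5·96 = 641
Change in H: 641 − (-934) = 1575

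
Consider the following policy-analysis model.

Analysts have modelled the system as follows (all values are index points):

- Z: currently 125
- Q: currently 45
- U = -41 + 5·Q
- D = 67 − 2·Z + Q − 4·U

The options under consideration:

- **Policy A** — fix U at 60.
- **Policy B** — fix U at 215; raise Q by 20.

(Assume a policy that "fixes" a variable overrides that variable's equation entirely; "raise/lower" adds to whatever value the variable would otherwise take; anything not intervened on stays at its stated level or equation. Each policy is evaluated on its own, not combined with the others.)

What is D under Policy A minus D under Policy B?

Policy A (U := 60):
  Z = 125
  Q = 45
  U = 60
  D = 67 − 2·125 + 45 − 4·60 = -378
Policy B (U := 215, Q + 20):
  Z = 125
  Q = 45 + 20 = 65
  U = 215
  D = 67 − 2·125 + 65 − 4·215 = -978
D: -378 − (-978) = 600

600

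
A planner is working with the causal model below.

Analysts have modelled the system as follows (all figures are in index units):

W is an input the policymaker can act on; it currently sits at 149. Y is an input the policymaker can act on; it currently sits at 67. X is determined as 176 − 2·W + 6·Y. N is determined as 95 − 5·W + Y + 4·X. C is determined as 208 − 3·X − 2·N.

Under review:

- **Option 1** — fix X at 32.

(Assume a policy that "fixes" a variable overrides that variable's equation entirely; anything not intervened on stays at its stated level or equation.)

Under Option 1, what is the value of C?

Option 1 (X := 32):
  W = 149
  Y = 67
  X = 32
  N = 95 − 5·149 + 67 + 4·32 = -455
  C = 208 − 3·32 − 2·(-455) = 1022

1022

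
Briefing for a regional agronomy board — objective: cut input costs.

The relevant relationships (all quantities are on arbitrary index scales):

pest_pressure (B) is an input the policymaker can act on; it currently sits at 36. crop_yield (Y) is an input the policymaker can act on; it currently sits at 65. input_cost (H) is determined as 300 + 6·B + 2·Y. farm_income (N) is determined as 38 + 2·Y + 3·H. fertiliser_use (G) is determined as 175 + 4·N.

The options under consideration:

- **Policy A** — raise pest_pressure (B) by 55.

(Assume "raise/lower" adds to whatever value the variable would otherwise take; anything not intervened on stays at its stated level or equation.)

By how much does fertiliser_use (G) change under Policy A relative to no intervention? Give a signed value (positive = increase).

3960

Baseline:
  B = 36
  Y = 65
  H = 300 + 6·36 + 2·65 = 646
  N = 38 + 2·65 + 3·646 = 2106
  G = 175 + 4·2106 = 8599
Policy A (B + 55):
  B = 36 + 55 = 91
  Y = 65
  H = 300 + 6·91 + 2·65 = 976
  N = 38 + 2·65 + 3·976 = 3096
  G = 175 + 4·3096 = 12559
Change in G: 12559 − 8599 = 3960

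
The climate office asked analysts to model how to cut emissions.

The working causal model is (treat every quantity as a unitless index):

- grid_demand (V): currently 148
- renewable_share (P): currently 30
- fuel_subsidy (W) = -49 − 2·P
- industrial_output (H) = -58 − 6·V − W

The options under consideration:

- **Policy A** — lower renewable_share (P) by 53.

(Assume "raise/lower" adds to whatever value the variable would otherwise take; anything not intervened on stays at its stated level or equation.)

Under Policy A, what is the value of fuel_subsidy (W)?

-3

Policy A (P − 53):
  P = 30 − 53 = -23
  W = -49 − 2·(-23) = -3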